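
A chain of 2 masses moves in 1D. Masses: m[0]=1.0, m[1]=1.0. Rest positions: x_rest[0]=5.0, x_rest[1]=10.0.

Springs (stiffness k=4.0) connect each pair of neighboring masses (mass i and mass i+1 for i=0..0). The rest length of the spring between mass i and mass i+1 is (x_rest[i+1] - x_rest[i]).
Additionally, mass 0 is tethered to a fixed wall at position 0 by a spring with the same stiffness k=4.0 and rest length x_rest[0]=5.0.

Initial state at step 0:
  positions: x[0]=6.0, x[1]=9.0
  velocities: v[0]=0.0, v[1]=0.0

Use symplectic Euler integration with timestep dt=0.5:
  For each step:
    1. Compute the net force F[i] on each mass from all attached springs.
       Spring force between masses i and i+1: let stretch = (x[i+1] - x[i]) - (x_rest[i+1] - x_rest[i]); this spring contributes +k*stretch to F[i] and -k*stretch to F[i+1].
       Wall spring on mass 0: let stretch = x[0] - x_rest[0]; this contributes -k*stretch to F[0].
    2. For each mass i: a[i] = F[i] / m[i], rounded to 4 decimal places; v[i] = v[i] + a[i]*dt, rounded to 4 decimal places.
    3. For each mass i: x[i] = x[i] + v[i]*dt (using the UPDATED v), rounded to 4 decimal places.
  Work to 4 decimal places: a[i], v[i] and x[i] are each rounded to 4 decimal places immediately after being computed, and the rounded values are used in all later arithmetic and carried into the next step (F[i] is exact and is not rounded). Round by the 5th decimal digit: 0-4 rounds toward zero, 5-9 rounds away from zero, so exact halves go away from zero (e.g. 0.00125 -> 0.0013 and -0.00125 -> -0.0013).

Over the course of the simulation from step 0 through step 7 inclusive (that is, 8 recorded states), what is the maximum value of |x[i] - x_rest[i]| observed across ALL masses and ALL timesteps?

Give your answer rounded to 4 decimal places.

Step 0: x=[6.0000 9.0000] v=[0.0000 0.0000]
Step 1: x=[3.0000 11.0000] v=[-6.0000 4.0000]
Step 2: x=[5.0000 10.0000] v=[4.0000 -2.0000]
Step 3: x=[7.0000 9.0000] v=[4.0000 -2.0000]
Step 4: x=[4.0000 11.0000] v=[-6.0000 4.0000]
Step 5: x=[4.0000 11.0000] v=[0.0000 0.0000]
Step 6: x=[7.0000 9.0000] v=[6.0000 -4.0000]
Step 7: x=[5.0000 10.0000] v=[-4.0000 2.0000]
Max displacement = 2.0000

Answer: 2.0000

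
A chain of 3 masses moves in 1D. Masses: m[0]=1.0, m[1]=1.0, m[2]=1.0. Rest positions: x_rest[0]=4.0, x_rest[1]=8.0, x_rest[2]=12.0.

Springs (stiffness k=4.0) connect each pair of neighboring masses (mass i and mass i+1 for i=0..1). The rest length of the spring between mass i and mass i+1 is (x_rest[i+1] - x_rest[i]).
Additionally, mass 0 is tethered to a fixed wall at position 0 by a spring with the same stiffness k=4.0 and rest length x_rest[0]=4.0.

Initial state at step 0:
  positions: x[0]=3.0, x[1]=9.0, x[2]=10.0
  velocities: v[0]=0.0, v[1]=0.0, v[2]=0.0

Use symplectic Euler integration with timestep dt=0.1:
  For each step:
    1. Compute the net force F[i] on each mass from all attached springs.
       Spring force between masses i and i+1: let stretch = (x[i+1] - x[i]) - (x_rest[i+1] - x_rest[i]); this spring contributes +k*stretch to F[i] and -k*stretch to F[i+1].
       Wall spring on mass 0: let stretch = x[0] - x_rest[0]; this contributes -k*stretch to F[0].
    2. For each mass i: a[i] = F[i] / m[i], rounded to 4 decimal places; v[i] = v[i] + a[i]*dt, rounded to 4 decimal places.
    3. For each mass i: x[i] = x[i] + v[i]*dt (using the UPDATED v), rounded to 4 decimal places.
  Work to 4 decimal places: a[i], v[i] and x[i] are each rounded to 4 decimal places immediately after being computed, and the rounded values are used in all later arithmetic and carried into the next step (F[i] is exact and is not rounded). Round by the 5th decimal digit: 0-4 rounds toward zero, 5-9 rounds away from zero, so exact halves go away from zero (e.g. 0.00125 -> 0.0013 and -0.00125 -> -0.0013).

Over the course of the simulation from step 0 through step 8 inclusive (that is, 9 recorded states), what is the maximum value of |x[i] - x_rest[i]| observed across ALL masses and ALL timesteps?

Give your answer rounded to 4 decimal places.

Step 0: x=[3.0000 9.0000 10.0000] v=[0.0000 0.0000 0.0000]
Step 1: x=[3.1200 8.8000 10.1200] v=[1.2000 -2.0000 1.2000]
Step 2: x=[3.3424 8.4256 10.3472] v=[2.2240 -3.7440 2.2720]
Step 3: x=[3.6344 7.9247 10.6575] v=[2.9203 -5.0086 3.1034]
Step 4: x=[3.9527 7.3615 11.0185] v=[3.1827 -5.6316 3.6103]
Step 5: x=[4.2492 6.8083 11.3933] v=[2.9651 -5.5323 3.7475]
Step 6: x=[4.4781 6.3361 11.7447] v=[2.2891 -4.7219 3.5135]
Step 7: x=[4.6022 6.0059 12.0397] v=[1.2411 -3.3017 2.9501]
Step 8: x=[4.5984 5.8609 12.2534] v=[-0.0383 -1.4497 2.1366]
Max displacement = 2.1391

Answer: 2.1391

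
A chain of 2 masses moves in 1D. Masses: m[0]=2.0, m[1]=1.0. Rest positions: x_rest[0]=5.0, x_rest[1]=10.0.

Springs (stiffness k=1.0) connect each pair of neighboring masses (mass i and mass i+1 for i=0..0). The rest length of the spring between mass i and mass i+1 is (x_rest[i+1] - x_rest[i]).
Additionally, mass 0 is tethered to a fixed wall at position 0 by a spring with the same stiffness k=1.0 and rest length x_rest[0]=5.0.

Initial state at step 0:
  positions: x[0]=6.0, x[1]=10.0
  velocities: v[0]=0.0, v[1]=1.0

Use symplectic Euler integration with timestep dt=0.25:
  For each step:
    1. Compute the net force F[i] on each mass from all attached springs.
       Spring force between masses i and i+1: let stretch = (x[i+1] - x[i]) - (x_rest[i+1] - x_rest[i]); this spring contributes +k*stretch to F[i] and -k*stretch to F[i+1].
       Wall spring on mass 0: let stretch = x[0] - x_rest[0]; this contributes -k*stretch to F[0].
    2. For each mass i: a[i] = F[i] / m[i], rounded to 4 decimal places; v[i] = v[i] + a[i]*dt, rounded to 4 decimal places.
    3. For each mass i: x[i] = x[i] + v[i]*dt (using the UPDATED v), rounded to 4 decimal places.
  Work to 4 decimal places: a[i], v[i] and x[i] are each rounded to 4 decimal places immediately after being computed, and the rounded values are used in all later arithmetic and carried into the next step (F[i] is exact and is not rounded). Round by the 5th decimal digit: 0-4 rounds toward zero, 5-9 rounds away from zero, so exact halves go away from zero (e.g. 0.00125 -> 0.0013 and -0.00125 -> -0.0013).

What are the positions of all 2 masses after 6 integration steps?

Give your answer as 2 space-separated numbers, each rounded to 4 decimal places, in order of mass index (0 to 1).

Answer: 5.2718 11.8634

Derivation:
Step 0: x=[6.0000 10.0000] v=[0.0000 1.0000]
Step 1: x=[5.9375 10.3125] v=[-0.2500 1.2500]
Step 2: x=[5.8262 10.6641] v=[-0.4453 1.4063]
Step 3: x=[5.6840 11.0258] v=[-0.5689 1.4468]
Step 4: x=[5.5311 11.3662] v=[-0.6117 1.3614]
Step 5: x=[5.3877 11.6544] v=[-0.5737 1.1526]
Step 6: x=[5.2718 11.8634] v=[-0.4638 0.8359]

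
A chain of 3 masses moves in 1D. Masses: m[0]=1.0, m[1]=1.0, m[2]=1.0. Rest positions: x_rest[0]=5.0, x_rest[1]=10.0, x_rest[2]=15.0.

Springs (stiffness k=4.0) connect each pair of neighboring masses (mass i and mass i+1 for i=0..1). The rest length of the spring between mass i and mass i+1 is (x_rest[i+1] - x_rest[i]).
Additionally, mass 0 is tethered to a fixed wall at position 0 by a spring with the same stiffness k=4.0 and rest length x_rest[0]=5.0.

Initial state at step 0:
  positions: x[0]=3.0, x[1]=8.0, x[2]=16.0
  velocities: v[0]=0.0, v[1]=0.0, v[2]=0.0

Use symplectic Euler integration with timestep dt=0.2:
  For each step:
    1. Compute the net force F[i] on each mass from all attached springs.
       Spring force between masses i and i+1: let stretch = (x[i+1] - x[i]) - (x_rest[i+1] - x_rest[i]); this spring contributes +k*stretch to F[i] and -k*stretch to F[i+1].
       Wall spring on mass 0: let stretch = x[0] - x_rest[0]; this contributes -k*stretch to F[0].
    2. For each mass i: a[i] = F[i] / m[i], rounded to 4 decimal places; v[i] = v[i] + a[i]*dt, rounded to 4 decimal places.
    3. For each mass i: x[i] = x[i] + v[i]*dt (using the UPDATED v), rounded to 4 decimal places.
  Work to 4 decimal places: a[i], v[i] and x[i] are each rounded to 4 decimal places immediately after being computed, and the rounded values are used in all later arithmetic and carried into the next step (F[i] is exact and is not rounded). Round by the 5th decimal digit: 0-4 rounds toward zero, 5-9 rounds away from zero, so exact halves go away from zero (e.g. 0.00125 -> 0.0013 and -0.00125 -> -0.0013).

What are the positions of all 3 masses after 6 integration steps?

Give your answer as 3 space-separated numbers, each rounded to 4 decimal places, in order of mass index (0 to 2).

Answer: 6.9381 10.6121 13.0458

Derivation:
Step 0: x=[3.0000 8.0000 16.0000] v=[0.0000 0.0000 0.0000]
Step 1: x=[3.3200 8.4800 15.5200] v=[1.6000 2.4000 -2.4000]
Step 2: x=[3.9344 9.2608 14.7136] v=[3.0720 3.9040 -4.0320]
Step 3: x=[4.7715 10.0618 13.8348] v=[4.1856 4.0051 -4.3942]
Step 4: x=[5.6916 10.6201 13.1523] v=[4.6006 2.7913 -3.4126]
Step 5: x=[6.4896 10.7950 12.8646] v=[3.9901 0.8743 -1.4384]
Step 6: x=[6.9381 10.6121 13.0458] v=[2.2427 -0.9143 0.9059]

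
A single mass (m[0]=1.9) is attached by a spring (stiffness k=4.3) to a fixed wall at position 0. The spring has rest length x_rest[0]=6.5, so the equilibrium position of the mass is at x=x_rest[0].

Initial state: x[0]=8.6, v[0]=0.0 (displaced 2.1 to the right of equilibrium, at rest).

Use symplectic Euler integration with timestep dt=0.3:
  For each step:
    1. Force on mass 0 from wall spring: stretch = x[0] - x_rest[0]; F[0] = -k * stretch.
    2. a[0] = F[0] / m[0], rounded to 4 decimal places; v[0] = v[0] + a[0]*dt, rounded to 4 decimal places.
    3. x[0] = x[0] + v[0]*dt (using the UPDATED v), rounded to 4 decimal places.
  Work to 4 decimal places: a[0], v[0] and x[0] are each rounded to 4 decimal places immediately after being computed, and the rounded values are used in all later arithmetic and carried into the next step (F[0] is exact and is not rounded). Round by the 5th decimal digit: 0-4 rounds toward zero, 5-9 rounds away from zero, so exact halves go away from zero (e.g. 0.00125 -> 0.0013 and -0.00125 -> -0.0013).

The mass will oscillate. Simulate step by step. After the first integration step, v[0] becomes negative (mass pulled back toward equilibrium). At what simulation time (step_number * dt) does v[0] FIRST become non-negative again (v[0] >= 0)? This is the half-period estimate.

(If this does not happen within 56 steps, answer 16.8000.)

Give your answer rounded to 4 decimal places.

Answer: 2.1000

Derivation:
Step 0: x=[8.6000] v=[0.0000]
Step 1: x=[8.1723] v=[-1.4258]
Step 2: x=[7.4039] v=[-2.5612]
Step 3: x=[6.4514] v=[-3.1749]
Step 4: x=[5.5088] v=[-3.1419]
Step 5: x=[4.7681] v=[-2.4689]
Step 6: x=[4.3802] v=[-1.2930]
Step 7: x=[4.4241] v=[0.1462]
First v>=0 after going negative at step 7, time=2.1000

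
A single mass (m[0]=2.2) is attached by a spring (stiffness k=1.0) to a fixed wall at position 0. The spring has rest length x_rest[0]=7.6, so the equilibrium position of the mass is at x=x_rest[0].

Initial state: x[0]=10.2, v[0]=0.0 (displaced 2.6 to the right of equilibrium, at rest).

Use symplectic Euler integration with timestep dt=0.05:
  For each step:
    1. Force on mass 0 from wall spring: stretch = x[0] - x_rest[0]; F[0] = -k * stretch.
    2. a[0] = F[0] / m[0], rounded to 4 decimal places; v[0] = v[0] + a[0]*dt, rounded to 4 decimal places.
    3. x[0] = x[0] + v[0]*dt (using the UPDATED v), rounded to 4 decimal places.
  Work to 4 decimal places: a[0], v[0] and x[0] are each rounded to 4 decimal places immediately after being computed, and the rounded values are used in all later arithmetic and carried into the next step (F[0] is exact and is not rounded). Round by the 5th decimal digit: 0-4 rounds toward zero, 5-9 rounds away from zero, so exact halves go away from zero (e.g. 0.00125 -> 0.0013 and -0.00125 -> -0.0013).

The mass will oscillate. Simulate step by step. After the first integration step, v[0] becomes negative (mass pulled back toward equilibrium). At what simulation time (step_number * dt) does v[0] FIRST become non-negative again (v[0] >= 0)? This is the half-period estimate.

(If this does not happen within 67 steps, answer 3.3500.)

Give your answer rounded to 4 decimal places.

Step 0: x=[10.2000] v=[0.0000]
Step 1: x=[10.1970] v=[-0.0591]
Step 2: x=[10.1911] v=[-0.1181]
Step 3: x=[10.1823] v=[-0.1770]
Step 4: x=[10.1705] v=[-0.2357]
Step 5: x=[10.1558] v=[-0.2941]
Step 6: x=[10.1382] v=[-0.3522]
Step 7: x=[10.1177] v=[-0.4099]
Step 8: x=[10.0943] v=[-0.4671]
Step 9: x=[10.0681] v=[-0.5238]
Step 10: x=[10.0391] v=[-0.5799]
Step 11: x=[10.0073] v=[-0.6353]
Step 12: x=[9.9728] v=[-0.6900]
Step 13: x=[9.9356] v=[-0.7439]
Step 14: x=[9.8958] v=[-0.7970]
Step 15: x=[9.8533] v=[-0.8492]
Step 16: x=[9.8083] v=[-0.9004]
Step 17: x=[9.7608] v=[-0.9506]
Step 18: x=[9.7108] v=[-0.9997]
Step 19: x=[9.6584] v=[-1.0477]
Step 20: x=[9.6037] v=[-1.0945]
Step 21: x=[9.5467] v=[-1.1400]
Step 22: x=[9.4875] v=[-1.1842]
Step 23: x=[9.4261] v=[-1.2271]
Step 24: x=[9.3627] v=[-1.2686]
Step 25: x=[9.2973] v=[-1.3087]
Step 26: x=[9.2299] v=[-1.3473]
Step 27: x=[9.1607] v=[-1.3843]
Step 28: x=[9.0897] v=[-1.4198]
Step 29: x=[9.0170] v=[-1.4537]
Step 30: x=[8.9427] v=[-1.4859]
Step 31: x=[8.8669] v=[-1.5164]
Step 32: x=[8.7896] v=[-1.5452]
Step 33: x=[8.7110] v=[-1.5722]
Step 34: x=[8.6311] v=[-1.5975]
Step 35: x=[8.5501] v=[-1.6209]
Step 36: x=[8.4680] v=[-1.6425]
Step 37: x=[8.3849] v=[-1.6622]
Step 38: x=[8.3009] v=[-1.6800]
Step 39: x=[8.2161] v=[-1.6959]
Step 40: x=[8.1306] v=[-1.7099]
Step 41: x=[8.0445] v=[-1.7220]
Step 42: x=[7.9579] v=[-1.7321]
Step 43: x=[7.8709] v=[-1.7402]
Step 44: x=[7.7836] v=[-1.7464]
Step 45: x=[7.6961] v=[-1.7506]
Step 46: x=[7.6085] v=[-1.7528]
Step 47: x=[7.5209] v=[-1.7530]
Step 48: x=[7.4333] v=[-1.7512]
Step 49: x=[7.3459] v=[-1.7474]
Step 50: x=[7.2588] v=[-1.7416]
Step 51: x=[7.1721] v=[-1.7338]
Step 52: x=[7.0859] v=[-1.7241]
Step 53: x=[7.0003] v=[-1.7124]
Step 54: x=[6.9154] v=[-1.6988]
Step 55: x=[6.8312] v=[-1.6832]
Step 56: x=[6.7479] v=[-1.6657]
Step 57: x=[6.6656] v=[-1.6463]
Step 58: x=[6.5843] v=[-1.6251]
Step 59: x=[6.5042] v=[-1.6020]
Step 60: x=[6.4253] v=[-1.5771]
Step 61: x=[6.3478] v=[-1.5504]
Step 62: x=[6.2717] v=[-1.5219]
Step 63: x=[6.1971] v=[-1.4917]
Step 64: x=[6.1241] v=[-1.4598]
Step 65: x=[6.0528] v=[-1.4263]
Step 66: x=[5.9832] v=[-1.3911]
Step 67: x=[5.9155] v=[-1.3544]
v[0] did not become non-negative within 67 steps; using fallback time=3.3500

Answer: 3.3500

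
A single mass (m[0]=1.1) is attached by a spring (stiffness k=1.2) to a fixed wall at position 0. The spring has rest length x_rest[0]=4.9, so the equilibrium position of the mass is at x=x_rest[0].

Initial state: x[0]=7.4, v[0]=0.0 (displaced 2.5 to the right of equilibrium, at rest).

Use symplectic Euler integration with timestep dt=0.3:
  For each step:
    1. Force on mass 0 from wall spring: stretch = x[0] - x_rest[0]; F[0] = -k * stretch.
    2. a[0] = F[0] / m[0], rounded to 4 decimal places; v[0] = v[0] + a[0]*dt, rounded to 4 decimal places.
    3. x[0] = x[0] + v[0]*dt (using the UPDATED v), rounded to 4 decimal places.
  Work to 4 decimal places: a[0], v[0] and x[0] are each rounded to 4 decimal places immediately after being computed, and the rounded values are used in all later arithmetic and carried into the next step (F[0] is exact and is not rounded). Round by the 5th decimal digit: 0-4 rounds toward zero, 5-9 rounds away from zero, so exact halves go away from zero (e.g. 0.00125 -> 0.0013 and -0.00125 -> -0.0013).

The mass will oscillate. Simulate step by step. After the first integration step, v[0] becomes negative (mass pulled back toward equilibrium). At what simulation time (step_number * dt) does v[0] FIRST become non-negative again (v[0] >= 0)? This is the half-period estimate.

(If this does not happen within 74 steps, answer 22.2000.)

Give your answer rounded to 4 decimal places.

Step 0: x=[7.4000] v=[0.0000]
Step 1: x=[7.1545] v=[-0.8182]
Step 2: x=[6.6877] v=[-1.5561]
Step 3: x=[6.0453] v=[-2.1412]
Step 4: x=[5.2905] v=[-2.5160]
Step 5: x=[4.4974] v=[-2.6438]
Step 6: x=[3.7438] v=[-2.5120]
Step 7: x=[3.1037] v=[-2.1336]
Step 8: x=[2.6400] v=[-1.5457]
Step 9: x=[2.3982] v=[-0.8061]
Step 10: x=[2.4020] v=[0.0127]
First v>=0 after going negative at step 10, time=3.0000

Answer: 3.0000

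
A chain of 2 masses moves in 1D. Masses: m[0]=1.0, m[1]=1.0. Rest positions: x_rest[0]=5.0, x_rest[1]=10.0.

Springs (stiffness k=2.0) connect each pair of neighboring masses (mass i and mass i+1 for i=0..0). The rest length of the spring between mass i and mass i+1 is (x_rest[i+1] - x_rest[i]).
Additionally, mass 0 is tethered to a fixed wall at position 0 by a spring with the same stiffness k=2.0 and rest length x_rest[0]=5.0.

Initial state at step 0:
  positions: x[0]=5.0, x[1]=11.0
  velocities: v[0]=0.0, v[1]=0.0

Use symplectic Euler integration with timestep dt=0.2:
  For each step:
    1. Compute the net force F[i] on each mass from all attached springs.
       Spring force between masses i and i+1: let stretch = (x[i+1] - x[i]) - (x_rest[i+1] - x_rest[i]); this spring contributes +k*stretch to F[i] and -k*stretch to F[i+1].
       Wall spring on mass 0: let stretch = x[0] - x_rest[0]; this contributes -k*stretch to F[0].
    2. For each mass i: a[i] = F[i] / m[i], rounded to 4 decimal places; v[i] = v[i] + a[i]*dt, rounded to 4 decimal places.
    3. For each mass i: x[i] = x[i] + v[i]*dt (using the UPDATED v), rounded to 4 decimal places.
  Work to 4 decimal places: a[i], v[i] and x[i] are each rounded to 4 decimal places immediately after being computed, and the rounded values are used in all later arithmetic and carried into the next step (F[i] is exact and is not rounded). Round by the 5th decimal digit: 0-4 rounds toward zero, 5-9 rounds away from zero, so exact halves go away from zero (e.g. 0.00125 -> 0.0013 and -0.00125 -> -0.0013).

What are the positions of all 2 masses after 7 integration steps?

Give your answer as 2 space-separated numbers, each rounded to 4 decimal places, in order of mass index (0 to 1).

Step 0: x=[5.0000 11.0000] v=[0.0000 0.0000]
Step 1: x=[5.0800 10.9200] v=[0.4000 -0.4000]
Step 2: x=[5.2208 10.7728] v=[0.7040 -0.7360]
Step 3: x=[5.3881 10.5814] v=[0.8365 -0.9568]
Step 4: x=[5.5398 10.3746] v=[0.7586 -1.0341]
Step 5: x=[5.6351 10.1810] v=[0.4766 -0.9680]
Step 6: x=[5.6433 10.0237] v=[0.0409 -0.7864]
Step 7: x=[5.5504 9.9160] v=[-0.4643 -0.5386]

Answer: 5.5504 9.9160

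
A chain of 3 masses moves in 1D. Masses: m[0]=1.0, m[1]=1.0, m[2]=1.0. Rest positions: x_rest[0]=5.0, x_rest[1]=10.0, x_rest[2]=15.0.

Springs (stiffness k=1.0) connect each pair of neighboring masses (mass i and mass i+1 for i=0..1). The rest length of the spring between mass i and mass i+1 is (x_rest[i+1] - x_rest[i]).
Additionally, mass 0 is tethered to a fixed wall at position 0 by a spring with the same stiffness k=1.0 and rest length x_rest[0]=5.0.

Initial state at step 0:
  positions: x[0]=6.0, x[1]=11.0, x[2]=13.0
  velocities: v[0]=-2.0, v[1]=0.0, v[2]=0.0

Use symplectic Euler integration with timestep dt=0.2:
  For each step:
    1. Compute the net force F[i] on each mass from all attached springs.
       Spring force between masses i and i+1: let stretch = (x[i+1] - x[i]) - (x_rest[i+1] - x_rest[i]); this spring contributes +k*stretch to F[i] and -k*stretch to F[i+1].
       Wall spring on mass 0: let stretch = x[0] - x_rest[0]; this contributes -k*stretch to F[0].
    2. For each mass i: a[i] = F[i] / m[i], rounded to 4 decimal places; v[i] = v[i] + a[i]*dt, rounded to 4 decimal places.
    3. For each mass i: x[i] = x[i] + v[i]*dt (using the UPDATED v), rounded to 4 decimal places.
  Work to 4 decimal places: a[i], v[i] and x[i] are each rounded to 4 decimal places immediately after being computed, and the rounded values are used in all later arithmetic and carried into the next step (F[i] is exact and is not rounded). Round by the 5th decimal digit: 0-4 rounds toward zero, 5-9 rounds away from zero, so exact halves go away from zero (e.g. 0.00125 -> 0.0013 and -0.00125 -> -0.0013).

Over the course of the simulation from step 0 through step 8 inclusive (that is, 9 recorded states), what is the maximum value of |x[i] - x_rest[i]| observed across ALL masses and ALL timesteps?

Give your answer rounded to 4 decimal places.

Step 0: x=[6.0000 11.0000 13.0000] v=[-2.0000 0.0000 0.0000]
Step 1: x=[5.5600 10.8800 13.1200] v=[-2.2000 -0.6000 0.6000]
Step 2: x=[5.1104 10.6368 13.3504] v=[-2.2480 -1.2160 1.1520]
Step 3: x=[4.6774 10.2811 13.6723] v=[-2.1648 -1.7786 1.6093]
Step 4: x=[4.2815 9.8369 14.0585] v=[-1.9795 -2.2211 1.9311]
Step 5: x=[3.9366 9.3393 14.4759] v=[-1.7247 -2.4879 2.0868]
Step 6: x=[3.6503 8.8311 14.8878] v=[-1.4315 -2.5411 2.0595]
Step 7: x=[3.4252 8.3579 15.2574] v=[-1.1254 -2.3659 1.8482]
Step 8: x=[3.2604 7.9634 15.5511] v=[-0.8239 -1.9725 1.4683]
Max displacement = 2.0366

Answer: 2.0366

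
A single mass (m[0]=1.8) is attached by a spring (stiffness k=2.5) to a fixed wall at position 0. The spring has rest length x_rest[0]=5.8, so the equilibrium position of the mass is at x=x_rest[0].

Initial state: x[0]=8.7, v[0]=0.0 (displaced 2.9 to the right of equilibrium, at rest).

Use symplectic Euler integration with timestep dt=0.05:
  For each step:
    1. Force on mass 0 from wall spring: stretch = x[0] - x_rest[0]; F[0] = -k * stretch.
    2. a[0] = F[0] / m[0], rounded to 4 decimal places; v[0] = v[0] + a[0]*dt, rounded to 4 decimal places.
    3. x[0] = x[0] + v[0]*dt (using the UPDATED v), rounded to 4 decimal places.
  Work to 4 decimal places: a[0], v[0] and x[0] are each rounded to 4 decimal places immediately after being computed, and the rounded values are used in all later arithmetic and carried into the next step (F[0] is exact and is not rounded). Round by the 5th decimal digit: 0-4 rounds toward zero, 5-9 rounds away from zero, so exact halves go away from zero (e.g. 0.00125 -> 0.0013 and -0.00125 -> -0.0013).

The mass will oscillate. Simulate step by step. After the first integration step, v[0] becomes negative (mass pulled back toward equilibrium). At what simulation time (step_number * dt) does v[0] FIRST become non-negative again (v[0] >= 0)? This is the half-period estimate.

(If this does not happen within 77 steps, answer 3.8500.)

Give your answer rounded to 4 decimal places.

Step 0: x=[8.7000] v=[0.0000]
Step 1: x=[8.6899] v=[-0.2014]
Step 2: x=[8.6698] v=[-0.4021]
Step 3: x=[8.6397] v=[-0.6014]
Step 4: x=[8.5998] v=[-0.7986]
Step 5: x=[8.5502] v=[-0.9930]
Step 6: x=[8.4910] v=[-1.1840]
Step 7: x=[8.4225] v=[-1.3709]
Step 8: x=[8.3449] v=[-1.5530]
Step 9: x=[8.2584] v=[-1.7297]
Step 10: x=[8.1634] v=[-1.9004]
Step 11: x=[8.0602] v=[-2.0645]
Step 12: x=[7.9491] v=[-2.2215]
Step 13: x=[7.8306] v=[-2.3707]
Step 14: x=[7.7050] v=[-2.5117]
Step 15: x=[7.5728] v=[-2.6440]
Step 16: x=[7.4344] v=[-2.7671]
Step 17: x=[7.2904] v=[-2.8806]
Step 18: x=[7.1412] v=[-2.9841]
Step 19: x=[6.9873] v=[-3.0772]
Step 20: x=[6.8293] v=[-3.1597]
Step 21: x=[6.6677] v=[-3.2312]
Step 22: x=[6.5031] v=[-3.2915]
Step 23: x=[6.3361] v=[-3.3403]
Step 24: x=[6.1672] v=[-3.3775]
Step 25: x=[5.9971] v=[-3.4030]
Step 26: x=[5.8263] v=[-3.4167]
Step 27: x=[5.6554] v=[-3.4185]
Step 28: x=[5.4850] v=[-3.4085]
Step 29: x=[5.3157] v=[-3.3866]
Step 30: x=[5.1481] v=[-3.3530]
Step 31: x=[4.9827] v=[-3.3077]
Step 32: x=[4.8202] v=[-3.2509]
Step 33: x=[4.6611] v=[-3.1829]
Step 34: x=[4.5059] v=[-3.1038]
Step 35: x=[4.3552] v=[-3.0139]
Step 36: x=[4.2095] v=[-2.9136]
Step 37: x=[4.0693] v=[-2.8032]
Step 38: x=[3.9352] v=[-2.6830]
Step 39: x=[3.8075] v=[-2.5535]
Step 40: x=[3.6867] v=[-2.4151]
Step 41: x=[3.5733] v=[-2.2683]
Step 42: x=[3.4676] v=[-2.1137]
Step 43: x=[3.3700] v=[-1.9517]
Step 44: x=[3.2809] v=[-1.7830]
Step 45: x=[3.2005] v=[-1.6081]
Step 46: x=[3.1291] v=[-1.4276]
Step 47: x=[3.0670] v=[-1.2421]
Step 48: x=[3.0144] v=[-1.0523]
Step 49: x=[2.9715] v=[-0.8589]
Step 50: x=[2.9384] v=[-0.6625]
Step 51: x=[2.9152] v=[-0.4638]
Step 52: x=[2.9020] v=[-0.2635]
Step 53: x=[2.8989] v=[-0.0623]
Step 54: x=[2.9059] v=[0.1392]
First v>=0 after going negative at step 54, time=2.7000

Answer: 2.7000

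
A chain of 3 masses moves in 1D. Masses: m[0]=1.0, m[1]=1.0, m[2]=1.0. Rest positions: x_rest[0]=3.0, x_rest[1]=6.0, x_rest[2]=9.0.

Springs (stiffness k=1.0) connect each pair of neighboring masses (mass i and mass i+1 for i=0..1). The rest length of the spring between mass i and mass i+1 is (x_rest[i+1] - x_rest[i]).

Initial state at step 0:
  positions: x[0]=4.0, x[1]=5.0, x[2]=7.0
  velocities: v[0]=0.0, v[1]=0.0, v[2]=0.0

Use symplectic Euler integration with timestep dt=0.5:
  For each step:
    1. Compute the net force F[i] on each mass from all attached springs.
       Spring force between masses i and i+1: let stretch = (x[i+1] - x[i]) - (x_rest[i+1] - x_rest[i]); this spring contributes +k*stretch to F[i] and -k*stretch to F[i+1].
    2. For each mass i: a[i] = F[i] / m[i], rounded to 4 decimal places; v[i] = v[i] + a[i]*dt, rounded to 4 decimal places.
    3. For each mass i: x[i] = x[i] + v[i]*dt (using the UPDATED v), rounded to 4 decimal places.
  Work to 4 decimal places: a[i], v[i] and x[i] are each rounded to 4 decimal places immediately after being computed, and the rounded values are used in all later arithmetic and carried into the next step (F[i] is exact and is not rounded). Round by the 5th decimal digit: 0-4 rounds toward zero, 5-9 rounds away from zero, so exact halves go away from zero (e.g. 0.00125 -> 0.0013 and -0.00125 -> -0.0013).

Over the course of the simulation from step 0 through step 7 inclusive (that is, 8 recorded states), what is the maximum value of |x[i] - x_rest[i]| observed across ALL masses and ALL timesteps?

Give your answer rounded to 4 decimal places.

Answer: 2.0761

Derivation:
Step 0: x=[4.0000 5.0000 7.0000] v=[0.0000 0.0000 0.0000]
Step 1: x=[3.5000 5.2500 7.2500] v=[-1.0000 0.5000 0.5000]
Step 2: x=[2.6875 5.5625 7.7500] v=[-1.6250 0.6250 1.0000]
Step 3: x=[1.8438 5.7032 8.4532] v=[-1.6875 0.2813 1.4063]
Step 4: x=[1.2149 5.5665 9.2189] v=[-1.2578 -0.2734 1.5313]
Step 5: x=[0.9239 5.2550 9.8215] v=[-0.5820 -0.6230 1.2051]
Step 6: x=[0.9657 5.0024 10.0325] v=[0.0836 -0.5053 0.4219]
Step 7: x=[1.2667 4.9981 9.7359] v=[0.6020 -0.0086 -0.5932]
Max displacement = 2.0761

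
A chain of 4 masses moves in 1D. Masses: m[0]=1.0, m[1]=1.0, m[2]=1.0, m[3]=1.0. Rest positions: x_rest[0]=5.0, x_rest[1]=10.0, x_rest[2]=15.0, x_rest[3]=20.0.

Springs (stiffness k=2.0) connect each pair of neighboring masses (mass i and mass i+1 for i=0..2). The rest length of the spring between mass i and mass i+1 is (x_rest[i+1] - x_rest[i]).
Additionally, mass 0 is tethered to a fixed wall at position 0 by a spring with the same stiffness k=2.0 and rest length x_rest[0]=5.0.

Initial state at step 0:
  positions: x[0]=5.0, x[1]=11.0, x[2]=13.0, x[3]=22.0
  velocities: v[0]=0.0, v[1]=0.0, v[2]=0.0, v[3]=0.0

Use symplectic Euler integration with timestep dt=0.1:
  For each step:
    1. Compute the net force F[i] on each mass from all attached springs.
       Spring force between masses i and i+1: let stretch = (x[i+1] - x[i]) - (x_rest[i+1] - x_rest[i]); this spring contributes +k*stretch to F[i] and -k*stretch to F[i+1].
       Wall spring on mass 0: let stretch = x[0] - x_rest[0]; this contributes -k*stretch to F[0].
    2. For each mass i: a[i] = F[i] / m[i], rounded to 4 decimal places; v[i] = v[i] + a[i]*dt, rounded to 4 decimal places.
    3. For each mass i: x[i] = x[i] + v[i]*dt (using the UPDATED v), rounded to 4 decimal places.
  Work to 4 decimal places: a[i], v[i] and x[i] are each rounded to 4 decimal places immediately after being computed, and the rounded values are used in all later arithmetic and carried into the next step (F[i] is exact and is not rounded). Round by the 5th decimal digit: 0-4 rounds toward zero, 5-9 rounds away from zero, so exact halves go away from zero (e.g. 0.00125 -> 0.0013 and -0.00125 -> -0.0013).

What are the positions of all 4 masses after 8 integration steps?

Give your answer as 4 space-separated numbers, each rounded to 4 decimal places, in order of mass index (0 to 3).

Answer: 5.3107 9.2590 16.4366 19.9300

Derivation:
Step 0: x=[5.0000 11.0000 13.0000 22.0000] v=[0.0000 0.0000 0.0000 0.0000]
Step 1: x=[5.0200 10.9200 13.1400 21.9200] v=[0.2000 -0.8000 1.4000 -0.8000]
Step 2: x=[5.0576 10.7664 13.4112 21.7644] v=[0.3760 -1.5360 2.7120 -1.5560]
Step 3: x=[5.1082 10.5515 13.7966 21.5417] v=[0.5062 -2.1488 3.8537 -2.2266]
Step 4: x=[5.1655 10.2927 14.2720 21.2641] v=[0.5732 -2.5884 4.7537 -2.7756]
Step 5: x=[5.2221 10.0109 14.8076 20.9467] v=[0.5655 -2.8180 5.3563 -3.1740]
Step 6: x=[5.2700 9.7293 15.3701 20.6065] v=[0.4788 -2.8164 5.6248 -3.4018]
Step 7: x=[5.3017 9.4713 15.9245 20.2616] v=[0.3167 -2.5801 5.5439 -3.4491]
Step 8: x=[5.3107 9.2590 16.4366 19.9300] v=[0.0903 -2.1234 5.1207 -3.3165]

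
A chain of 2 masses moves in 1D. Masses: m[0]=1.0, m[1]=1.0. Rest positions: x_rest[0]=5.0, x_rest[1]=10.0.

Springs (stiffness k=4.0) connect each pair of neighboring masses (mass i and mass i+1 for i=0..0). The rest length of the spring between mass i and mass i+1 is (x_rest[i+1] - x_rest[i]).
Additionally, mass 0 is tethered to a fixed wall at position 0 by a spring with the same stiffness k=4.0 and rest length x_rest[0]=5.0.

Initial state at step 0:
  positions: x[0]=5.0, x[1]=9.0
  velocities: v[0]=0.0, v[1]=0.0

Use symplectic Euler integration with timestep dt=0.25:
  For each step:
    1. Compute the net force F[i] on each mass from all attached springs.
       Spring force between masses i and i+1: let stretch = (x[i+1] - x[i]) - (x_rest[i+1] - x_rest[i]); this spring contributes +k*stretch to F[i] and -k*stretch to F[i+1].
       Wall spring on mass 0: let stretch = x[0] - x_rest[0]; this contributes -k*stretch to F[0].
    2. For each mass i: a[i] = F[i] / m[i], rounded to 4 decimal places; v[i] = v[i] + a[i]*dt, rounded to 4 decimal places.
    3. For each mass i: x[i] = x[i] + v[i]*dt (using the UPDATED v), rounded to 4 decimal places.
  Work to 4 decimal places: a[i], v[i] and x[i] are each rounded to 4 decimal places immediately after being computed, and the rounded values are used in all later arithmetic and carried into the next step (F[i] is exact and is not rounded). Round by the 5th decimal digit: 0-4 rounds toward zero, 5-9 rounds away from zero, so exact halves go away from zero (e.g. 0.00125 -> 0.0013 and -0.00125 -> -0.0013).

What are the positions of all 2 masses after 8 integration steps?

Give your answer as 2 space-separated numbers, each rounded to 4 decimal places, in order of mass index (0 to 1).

Step 0: x=[5.0000 9.0000] v=[0.0000 0.0000]
Step 1: x=[4.7500 9.2500] v=[-1.0000 1.0000]
Step 2: x=[4.4375 9.6250] v=[-1.2500 1.5000]
Step 3: x=[4.3125 9.9531] v=[-0.5000 1.3125]
Step 4: x=[4.5195 10.1211] v=[0.8281 0.6719]
Step 5: x=[4.9971 10.1387] v=[1.9102 0.0703]
Step 6: x=[5.5108 10.1209] v=[2.0547 -0.0713]
Step 7: x=[5.7993 10.2006] v=[1.1540 0.3186]
Step 8: x=[5.7383 10.4299] v=[-0.2440 0.9173]

Answer: 5.7383 10.4299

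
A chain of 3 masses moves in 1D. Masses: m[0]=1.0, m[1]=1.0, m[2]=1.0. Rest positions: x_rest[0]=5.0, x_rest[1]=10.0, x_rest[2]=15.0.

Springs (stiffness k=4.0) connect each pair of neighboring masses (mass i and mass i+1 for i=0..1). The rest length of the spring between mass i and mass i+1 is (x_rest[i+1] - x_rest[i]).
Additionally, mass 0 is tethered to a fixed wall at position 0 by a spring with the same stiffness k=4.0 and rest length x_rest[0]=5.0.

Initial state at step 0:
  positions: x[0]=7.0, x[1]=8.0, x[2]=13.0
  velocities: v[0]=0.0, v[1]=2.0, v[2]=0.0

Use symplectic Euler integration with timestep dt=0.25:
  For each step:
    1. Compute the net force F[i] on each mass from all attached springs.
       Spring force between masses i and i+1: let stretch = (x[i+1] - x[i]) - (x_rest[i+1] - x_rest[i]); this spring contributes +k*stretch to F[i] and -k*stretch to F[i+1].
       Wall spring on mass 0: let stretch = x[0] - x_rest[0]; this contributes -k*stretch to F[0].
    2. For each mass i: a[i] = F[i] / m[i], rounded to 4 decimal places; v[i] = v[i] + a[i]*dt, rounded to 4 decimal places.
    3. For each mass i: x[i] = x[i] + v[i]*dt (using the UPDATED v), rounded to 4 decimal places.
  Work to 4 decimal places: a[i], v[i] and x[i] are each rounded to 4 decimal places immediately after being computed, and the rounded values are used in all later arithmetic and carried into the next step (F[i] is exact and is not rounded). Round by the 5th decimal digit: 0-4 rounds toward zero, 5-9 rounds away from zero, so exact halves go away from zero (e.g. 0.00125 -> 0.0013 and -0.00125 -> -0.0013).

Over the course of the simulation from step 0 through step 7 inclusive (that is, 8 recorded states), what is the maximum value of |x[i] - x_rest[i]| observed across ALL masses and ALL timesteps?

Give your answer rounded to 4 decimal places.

Answer: 2.3853

Derivation:
Step 0: x=[7.0000 8.0000 13.0000] v=[0.0000 2.0000 0.0000]
Step 1: x=[5.5000 9.5000 13.0000] v=[-6.0000 6.0000 0.0000]
Step 2: x=[3.6250 10.8750 13.3750] v=[-7.5000 5.5000 1.5000]
Step 3: x=[2.6563 11.0625 14.3750] v=[-3.8750 0.7500 4.0000]
Step 4: x=[3.1250 9.9766 15.7969] v=[1.8749 -4.3437 5.6875]
Step 5: x=[4.5254 8.6329 17.0137] v=[5.6015 -5.3750 4.8672]
Step 6: x=[5.8213 8.3575 17.3853] v=[5.1836 -1.1017 1.4864]
Step 7: x=[6.2959 9.7050 16.7500] v=[1.8985 5.3899 -2.5414]
Max displacement = 2.3853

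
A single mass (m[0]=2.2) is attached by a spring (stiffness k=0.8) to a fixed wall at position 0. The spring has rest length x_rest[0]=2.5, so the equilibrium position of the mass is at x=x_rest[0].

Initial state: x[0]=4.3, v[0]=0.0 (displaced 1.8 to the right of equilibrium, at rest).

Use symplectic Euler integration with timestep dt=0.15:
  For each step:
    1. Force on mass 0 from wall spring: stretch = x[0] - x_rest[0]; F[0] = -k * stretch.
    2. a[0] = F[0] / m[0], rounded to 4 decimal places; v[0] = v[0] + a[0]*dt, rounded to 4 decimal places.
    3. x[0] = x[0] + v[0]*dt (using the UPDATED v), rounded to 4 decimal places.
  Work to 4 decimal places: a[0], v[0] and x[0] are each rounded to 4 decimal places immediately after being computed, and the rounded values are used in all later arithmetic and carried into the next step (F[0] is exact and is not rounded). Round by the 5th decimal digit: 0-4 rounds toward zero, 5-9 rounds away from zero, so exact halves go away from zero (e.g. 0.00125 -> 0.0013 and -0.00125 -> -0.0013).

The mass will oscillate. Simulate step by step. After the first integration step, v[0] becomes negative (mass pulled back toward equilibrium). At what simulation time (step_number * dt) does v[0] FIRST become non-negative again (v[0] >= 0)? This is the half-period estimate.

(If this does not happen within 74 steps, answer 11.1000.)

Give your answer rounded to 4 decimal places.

Answer: 5.2500

Derivation:
Step 0: x=[4.3000] v=[0.0000]
Step 1: x=[4.2853] v=[-0.0982]
Step 2: x=[4.2560] v=[-0.1956]
Step 3: x=[4.2123] v=[-0.2914]
Step 4: x=[4.1546] v=[-0.3848]
Step 5: x=[4.0833] v=[-0.4751]
Step 6: x=[3.9991] v=[-0.5615]
Step 7: x=[3.9026] v=[-0.6433]
Step 8: x=[3.7946] v=[-0.7198]
Step 9: x=[3.6760] v=[-0.7904]
Step 10: x=[3.5478] v=[-0.8545]
Step 11: x=[3.4110] v=[-0.9117]
Step 12: x=[3.2668] v=[-0.9614]
Step 13: x=[3.1163] v=[-1.0032]
Step 14: x=[2.9608] v=[-1.0368]
Step 15: x=[2.8015] v=[-1.0619]
Step 16: x=[2.6398] v=[-1.0783]
Step 17: x=[2.4769] v=[-1.0859]
Step 18: x=[2.3142] v=[-1.0846]
Step 19: x=[2.1530] v=[-1.0745]
Step 20: x=[1.9947] v=[-1.0556]
Step 21: x=[1.8405] v=[-1.0280]
Step 22: x=[1.6917] v=[-0.9920]
Step 23: x=[1.5495] v=[-0.9479]
Step 24: x=[1.4151] v=[-0.8961]
Step 25: x=[1.2896] v=[-0.8369]
Step 26: x=[1.1740] v=[-0.7709]
Step 27: x=[1.0692] v=[-0.6986]
Step 28: x=[0.9761] v=[-0.6206]
Step 29: x=[0.8955] v=[-0.5375]
Step 30: x=[0.8280] v=[-0.4500]
Step 31: x=[0.7742] v=[-0.3588]
Step 32: x=[0.7345] v=[-0.2647]
Step 33: x=[0.7092] v=[-0.1684]
Step 34: x=[0.6986] v=[-0.0707]
Step 35: x=[0.7027] v=[0.0276]
First v>=0 after going negative at step 35, time=5.2500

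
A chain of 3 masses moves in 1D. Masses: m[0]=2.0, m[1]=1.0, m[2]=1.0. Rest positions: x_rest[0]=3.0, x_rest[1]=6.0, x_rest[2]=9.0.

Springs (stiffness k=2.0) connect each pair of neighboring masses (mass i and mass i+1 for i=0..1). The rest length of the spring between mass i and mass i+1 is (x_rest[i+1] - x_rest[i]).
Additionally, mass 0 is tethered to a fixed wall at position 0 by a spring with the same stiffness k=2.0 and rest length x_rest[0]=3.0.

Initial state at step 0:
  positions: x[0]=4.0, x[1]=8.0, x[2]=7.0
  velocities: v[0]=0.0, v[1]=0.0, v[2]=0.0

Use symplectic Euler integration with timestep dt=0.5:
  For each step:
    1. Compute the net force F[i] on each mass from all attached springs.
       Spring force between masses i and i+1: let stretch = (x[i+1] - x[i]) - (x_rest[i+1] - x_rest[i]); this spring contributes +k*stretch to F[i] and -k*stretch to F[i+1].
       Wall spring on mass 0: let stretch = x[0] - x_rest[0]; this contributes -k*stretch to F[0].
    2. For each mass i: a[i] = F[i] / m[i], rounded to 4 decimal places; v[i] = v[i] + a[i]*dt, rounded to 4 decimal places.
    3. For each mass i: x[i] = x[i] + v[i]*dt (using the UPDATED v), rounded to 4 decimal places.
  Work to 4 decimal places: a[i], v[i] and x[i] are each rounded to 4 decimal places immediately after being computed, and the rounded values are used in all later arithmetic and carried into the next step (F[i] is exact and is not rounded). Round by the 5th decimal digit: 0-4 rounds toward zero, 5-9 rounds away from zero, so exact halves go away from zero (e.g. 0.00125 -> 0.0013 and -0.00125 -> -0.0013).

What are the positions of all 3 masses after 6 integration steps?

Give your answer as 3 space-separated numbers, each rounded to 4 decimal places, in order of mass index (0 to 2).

Step 0: x=[4.0000 8.0000 7.0000] v=[0.0000 0.0000 0.0000]
Step 1: x=[4.0000 5.5000 9.0000] v=[0.0000 -5.0000 4.0000]
Step 2: x=[3.3750 4.0000 10.7500] v=[-1.2500 -3.0000 3.5000]
Step 3: x=[2.0625 5.5625 10.6250] v=[-2.6250 3.1250 -0.2500]
Step 4: x=[1.1094 7.9063 9.4688] v=[-1.9063 4.6875 -2.3125]
Step 5: x=[1.5782 7.6329 9.0313] v=[0.9375 -0.5469 -0.8750]
Step 6: x=[3.1661 5.0313 9.3946] v=[3.1758 -5.2032 0.7266]

Answer: 3.1661 5.0313 9.3946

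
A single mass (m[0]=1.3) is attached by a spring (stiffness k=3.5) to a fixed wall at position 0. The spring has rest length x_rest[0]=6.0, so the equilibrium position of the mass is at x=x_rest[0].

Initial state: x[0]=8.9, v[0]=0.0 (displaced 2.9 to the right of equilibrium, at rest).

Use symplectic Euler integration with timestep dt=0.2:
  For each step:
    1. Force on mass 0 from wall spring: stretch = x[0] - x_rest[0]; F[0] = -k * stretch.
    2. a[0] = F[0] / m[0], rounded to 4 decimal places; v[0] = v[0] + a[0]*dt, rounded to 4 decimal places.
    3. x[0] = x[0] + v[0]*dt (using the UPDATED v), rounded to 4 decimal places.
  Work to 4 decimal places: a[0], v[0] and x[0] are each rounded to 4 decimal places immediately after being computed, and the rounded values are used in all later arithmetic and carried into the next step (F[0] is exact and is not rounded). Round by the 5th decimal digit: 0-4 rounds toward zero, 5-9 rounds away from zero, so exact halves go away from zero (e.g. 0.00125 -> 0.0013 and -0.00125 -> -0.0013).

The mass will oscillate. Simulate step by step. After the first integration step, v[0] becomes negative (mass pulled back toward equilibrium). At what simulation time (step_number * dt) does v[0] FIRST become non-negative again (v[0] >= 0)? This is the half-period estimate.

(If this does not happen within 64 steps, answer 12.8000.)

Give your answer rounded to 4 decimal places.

Step 0: x=[8.9000] v=[0.0000]
Step 1: x=[8.5877] v=[-1.5615]
Step 2: x=[7.9967] v=[-2.9549]
Step 3: x=[7.1907] v=[-4.0300]
Step 4: x=[6.2565] v=[-4.6711]
Step 5: x=[5.2947] v=[-4.8092]
Step 6: x=[4.4088] v=[-4.4294]
Step 7: x=[3.6943] v=[-3.5726]
Step 8: x=[3.2281] v=[-2.3311]
Step 9: x=[3.0604] v=[-0.8385]
Step 10: x=[3.2093] v=[0.7444]
First v>=0 after going negative at step 10, time=2.0000

Answer: 2.0000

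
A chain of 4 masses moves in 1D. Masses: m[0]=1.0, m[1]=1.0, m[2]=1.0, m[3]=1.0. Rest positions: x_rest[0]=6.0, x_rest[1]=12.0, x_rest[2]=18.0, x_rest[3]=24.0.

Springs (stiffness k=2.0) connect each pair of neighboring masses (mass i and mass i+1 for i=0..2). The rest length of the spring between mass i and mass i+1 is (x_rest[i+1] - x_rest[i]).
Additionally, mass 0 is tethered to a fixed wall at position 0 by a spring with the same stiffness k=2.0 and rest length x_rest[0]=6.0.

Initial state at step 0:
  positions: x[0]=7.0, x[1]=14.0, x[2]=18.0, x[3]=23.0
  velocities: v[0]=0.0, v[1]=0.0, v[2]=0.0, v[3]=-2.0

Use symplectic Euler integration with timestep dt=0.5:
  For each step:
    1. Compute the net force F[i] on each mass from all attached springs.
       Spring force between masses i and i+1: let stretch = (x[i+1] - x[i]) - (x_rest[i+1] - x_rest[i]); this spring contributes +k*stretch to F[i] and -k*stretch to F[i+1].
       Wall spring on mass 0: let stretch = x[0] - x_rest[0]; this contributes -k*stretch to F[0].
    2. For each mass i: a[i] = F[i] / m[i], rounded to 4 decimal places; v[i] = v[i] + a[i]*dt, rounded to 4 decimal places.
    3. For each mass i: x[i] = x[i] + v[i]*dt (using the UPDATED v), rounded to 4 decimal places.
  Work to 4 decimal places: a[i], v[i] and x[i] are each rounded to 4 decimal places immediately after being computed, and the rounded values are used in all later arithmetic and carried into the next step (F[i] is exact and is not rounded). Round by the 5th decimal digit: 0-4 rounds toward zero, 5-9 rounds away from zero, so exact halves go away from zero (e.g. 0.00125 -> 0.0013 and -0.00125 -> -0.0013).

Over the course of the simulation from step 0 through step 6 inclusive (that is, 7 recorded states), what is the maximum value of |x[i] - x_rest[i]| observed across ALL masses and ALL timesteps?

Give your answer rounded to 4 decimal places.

Step 0: x=[7.0000 14.0000 18.0000 23.0000] v=[0.0000 0.0000 0.0000 -2.0000]
Step 1: x=[7.0000 12.5000 18.5000 22.5000] v=[0.0000 -3.0000 1.0000 -1.0000]
Step 2: x=[6.2500 11.2500 18.0000 23.0000] v=[-1.5000 -2.5000 -1.0000 1.0000]
Step 3: x=[4.8750 10.8750 16.6250 24.0000] v=[-2.7500 -0.7500 -2.7500 2.0000]
Step 4: x=[4.0625 10.3750 16.0625 24.3125] v=[-1.6250 -1.0000 -1.1250 0.6250]
Step 5: x=[4.3750 9.5625 16.7813 23.5000] v=[0.6250 -1.6250 1.4375 -1.6250]
Step 6: x=[5.0938 9.7657 17.2500 22.3282] v=[1.4375 0.4063 0.9374 -2.3437]
Max displacement = 2.4375

Answer: 2.4375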